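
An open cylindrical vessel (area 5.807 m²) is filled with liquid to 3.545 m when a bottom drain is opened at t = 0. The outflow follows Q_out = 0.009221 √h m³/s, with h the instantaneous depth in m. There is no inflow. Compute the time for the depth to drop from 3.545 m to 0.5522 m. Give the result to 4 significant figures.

Mass balance (ρ constant): A dh/dt = −0.009221 √h.
∫ h^(−1/2) dh = −(0.009221/A) ∫ dt, giving 2√h = 2√h₀ − (0.009221/A) t.
t = 2A(√h₀ − √h)/0.009221 = 2·5.807·(√3.545 − √0.5522)/0.009221
  = 11.6140 × (1.88282 − 0.743102) / 0.009221 = 1435.49 s.

1435 s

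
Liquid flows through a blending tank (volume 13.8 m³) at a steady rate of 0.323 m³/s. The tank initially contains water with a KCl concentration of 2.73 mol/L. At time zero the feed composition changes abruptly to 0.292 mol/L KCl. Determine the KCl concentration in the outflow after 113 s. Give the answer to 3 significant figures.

Mass balance on the solute (V constant): V dC/dt = Q(C_in − C).
So dC/dt = (C_in − C)/τ with τ = V/Q = 13.8/0.323 = 42.724 s.
Solution: C(t) = C_in + (C₀ − C_in) e^(−t/τ).
C(113) = 0.292 + (2.73 − 0.292)·e^(−113/42.724) = 0.292 + (2.4380)·0.071016 = 0.46514 mol/L.

0.465 mol/L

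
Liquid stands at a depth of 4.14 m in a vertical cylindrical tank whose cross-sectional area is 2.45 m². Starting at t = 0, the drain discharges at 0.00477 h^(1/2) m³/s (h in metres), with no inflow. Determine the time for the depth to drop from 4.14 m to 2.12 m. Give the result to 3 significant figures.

With no inflow, A dh/dt = −0.00477 √h.
This is separable: 2 d(√h)/dt = −0.00477/A, so √h = √h₀ − (0.00477/(2A)) t.
t = 2A(√h₀ − √h)/0.00477 = 2·2.45·(√4.14 − √2.12)/0.00477
  = 4.9000 × (2.0347 − 1.4560) / 0.00477 = 594.45 s.

594 s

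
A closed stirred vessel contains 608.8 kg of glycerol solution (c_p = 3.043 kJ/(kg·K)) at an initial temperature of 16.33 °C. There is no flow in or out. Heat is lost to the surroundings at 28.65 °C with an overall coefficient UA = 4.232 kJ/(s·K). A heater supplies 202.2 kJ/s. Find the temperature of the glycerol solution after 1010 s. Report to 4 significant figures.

70.45 °C

Heat balance on the well-mixed liquid: M c_p dT/dt = −UA(T − T_amb) + Q̇.
dT/dt = (T_ss − T)/τ with T_ss = T_amb + Q̇/UA = 28.65 + 202.2/4.232 = 76.4288 °C, τ = M c_p/UA = 608.8·3.043/4.232 = 437.755 s.
T approaches T_ss exponentially: T(t) = T_ss + (T₀ − T_ss) e^(−t/τ).
T(1010) = 76.4288 + (-60.0988)·0.0995368 = 70.4468 °C.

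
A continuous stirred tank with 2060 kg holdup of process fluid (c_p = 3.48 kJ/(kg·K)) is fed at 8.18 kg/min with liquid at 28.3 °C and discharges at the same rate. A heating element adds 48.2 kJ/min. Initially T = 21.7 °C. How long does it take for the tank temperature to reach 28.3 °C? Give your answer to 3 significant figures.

M c_p dT/dt = ṁ c_p (T_in − T) + Q̇.
τ = M/ṁ = 251.83 min; T_ss = T_in + Q̇/(ṁ c_p) = 29.993 °C.
T(t) = T_ss + (T₀ − T_ss) e^(−t/τ). Set T = 28.3:
e^(−t/τ) = (28.3 − 29.993)/(21.7 − 29.993) = 0.20417
t = −251.83 · ln(0.20417) = 400.11 min.

400 min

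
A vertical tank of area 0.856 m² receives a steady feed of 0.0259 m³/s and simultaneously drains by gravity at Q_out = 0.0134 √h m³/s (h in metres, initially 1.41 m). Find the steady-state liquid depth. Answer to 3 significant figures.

3.74 m

Unsteady balance on liquid volume: A dh/dt = Q_in − 0.0134 √h. At steady state dh/dt = 0:
Q_in = 0.0134 √h_ss ⇒ √h_ss = 0.0259/0.0134 = 1.9328.
h_ss = 1.9328² = 3.7359 m. (Since h₀ = 1.41 m < h_ss, the level will rise toward this value.)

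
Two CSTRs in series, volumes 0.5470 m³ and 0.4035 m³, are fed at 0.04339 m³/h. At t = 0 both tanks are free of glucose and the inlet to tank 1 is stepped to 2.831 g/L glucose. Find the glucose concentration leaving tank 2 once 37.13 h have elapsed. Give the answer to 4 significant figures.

Species balance on tank i: dCᵢ/dt = (Cᵢ₋₁ − Cᵢ)/τᵢ with τᵢ = Vᵢ/Q.
τ₁ = 0.5470/0.04339 = 12.6066 h; τ₂ = 0.4035/0.04339 = 9.29938 h.
Solving the cascade with C₁(0)=C₂(0)=0 gives C₂(t) = C_in[1 − (τ₁ e^(−t/τ₁) − τ₂ e^(−t/τ₂))/(τ₁ − τ₂)].
At t = 37.13: e^(−t/τ₁) = 0.0525871, e^(−t/τ₂) = 0.0184491.
C₂ = 2.831·[1 − (12.6066·0.0525871 − 9.29938·0.0184491)/(3.30721)] = 2.831·0.851422 = 2.41038 g/L.

2.410 g/L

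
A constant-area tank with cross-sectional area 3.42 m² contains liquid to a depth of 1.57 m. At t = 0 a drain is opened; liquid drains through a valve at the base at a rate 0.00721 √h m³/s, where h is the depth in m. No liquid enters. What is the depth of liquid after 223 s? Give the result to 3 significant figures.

1.04 m

With no inflow, A dh/dt = −0.00721 √h.
This is separable: 2 d(√h)/dt = −0.00721/A, so √h = √h₀ − (0.00721/(2A)) t.
√h = √1.57 − 0.00721·223/(2·3.42) = 1.2530 − 0.23506 = 1.0179.
h = 1.0179² = 1.0362 m.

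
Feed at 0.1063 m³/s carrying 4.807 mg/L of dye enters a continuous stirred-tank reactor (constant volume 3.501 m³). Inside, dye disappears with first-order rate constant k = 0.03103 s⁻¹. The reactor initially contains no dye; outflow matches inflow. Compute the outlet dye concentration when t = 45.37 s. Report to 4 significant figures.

Accumulation = in − out − consumed: V dC/dt = Q C_in − Q C − k V C.
This is linear with rate a = Q/V + k = 0.0613928 s⁻¹.
C_ss = Q C_in/(Q + kV) = 2.37738 mg/L; C(t) = C_ss + (C₀ − C_ss) e^(−a t).
C(45.37) = 2.37738 + (-2.37738)·e^(−0.0613928·45.37) = 2.37738 + (-2.37738)·0.0617051 = 2.23068 mg/L.

2.231 mg/L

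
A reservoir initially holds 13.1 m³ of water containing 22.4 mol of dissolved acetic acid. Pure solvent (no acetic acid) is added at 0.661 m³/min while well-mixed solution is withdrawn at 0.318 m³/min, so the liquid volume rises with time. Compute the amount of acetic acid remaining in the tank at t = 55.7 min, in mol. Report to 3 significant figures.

Let m(t) be the amount of acetic acid. Volume: V(t) = V₀ + (Q_in − Q_out) t = 13.1 + 0.34300 t; V(55.7) = 32.205 m³.
No acetic acid enters, so dm/dt = −Q_out · (m/V).
dm/m = −Q_out dt/(V₀ + 0.34300 t); integrating gives ln(m/m₀) = −(Q_out/(Q_in−Q_out)) ln(V/V₀).
m = m₀ (V₀/V)^(Q_out/(Q_in−Q_out)) = 22.4 × (13.1/32.205)^(0.92711) = 9.7290 mol.

9.73 mol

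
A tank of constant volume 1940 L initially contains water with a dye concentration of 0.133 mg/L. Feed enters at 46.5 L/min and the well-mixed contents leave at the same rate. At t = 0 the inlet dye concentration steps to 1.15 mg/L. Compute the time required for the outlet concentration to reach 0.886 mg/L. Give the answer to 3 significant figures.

Species balance: V dC/dt = Q(C_in − C) ⇒ τ = V/Q = 41.720 min.
C(t) = C_in + (C₀ − C_in) e^(−t/τ). Set C = 0.886 and solve for t:
e^(−t/τ) = (C − C_in)/(C₀ − C_in) = (0.886 − 1.15)/(0.133 − 1.15) = 0.25959
t = −τ ln(…) = 41.720 × 1.3487 = 56.267 min.

56.3 min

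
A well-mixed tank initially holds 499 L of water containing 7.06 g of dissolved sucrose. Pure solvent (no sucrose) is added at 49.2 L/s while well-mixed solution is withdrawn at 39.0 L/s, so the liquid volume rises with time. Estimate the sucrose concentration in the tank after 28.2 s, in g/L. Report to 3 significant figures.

0.00157 g/L

Let m(t) be the amount of sucrose. Volume: V(t) = V₀ + (Q_in − Q_out) t = 499 + 10.200 t; V(28.2) = 786.64 L.
No sucrose enters, so dm/dt = −Q_out · (m/V).
dm/m = −Q_out dt/(V₀ + 10.200 t); integrating gives ln(m/m₀) = −(Q_out/(Q_in−Q_out)) ln(V/V₀).
m = m₀ (V₀/V)^(Q_out/(Q_in−Q_out)) = 7.06 × (499/786.64)^(3.8235) = 1.2388 g.
C = m/V = 1.2388/786.64 = 0.0015747 g/L.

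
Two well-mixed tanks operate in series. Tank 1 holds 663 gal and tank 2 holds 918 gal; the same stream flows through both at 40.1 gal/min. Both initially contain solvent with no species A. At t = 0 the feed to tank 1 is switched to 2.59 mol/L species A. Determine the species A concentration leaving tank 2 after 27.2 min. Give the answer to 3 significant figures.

1.05 mol/L

Time constants: τᵢ = Vᵢ/Q for each well-mixed tank.
τ₁ = 663/40.1 = 16.534 min; τ₂ = 918/40.1 = 22.893 min.
Solving the cascade with C₁(0)=C₂(0)=0 gives C₂(t) = C_in[1 − (τ₁ e^(−t/τ₁) − τ₂ e^(−t/τ₂))/(τ₁ − τ₂)].
At t = 27.2: e^(−t/τ₁) = 0.19299, e^(−t/τ₂) = 0.30479.
C₂ = 2.59·[1 − (16.534·0.19299 − 22.893·0.30479)/(-6.3591)] = 2.59·0.40454 = 1.0478 mol/L.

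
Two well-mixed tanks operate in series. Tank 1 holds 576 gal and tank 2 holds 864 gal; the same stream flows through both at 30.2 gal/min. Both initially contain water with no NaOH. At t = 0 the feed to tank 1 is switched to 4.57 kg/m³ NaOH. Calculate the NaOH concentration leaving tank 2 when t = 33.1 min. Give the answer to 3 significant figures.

1.87 kg/m³

Time constants: τᵢ = Vᵢ/Q for each well-mixed tank.
τ₁ = 576/30.2 = 19.073 min; τ₂ = 864/30.2 = 28.609 min.
Tank 1: C₁ = C_in(1 − e^(−t/τ₁)). Tank 2 (τ₁ ≠ τ₂): C₂ = C_in[1 − (τ₁ e^(−t/τ₁) − τ₂ e^(−t/τ₂))/(τ₁ − τ₂)].
At t = 33.1: e^(−t/τ₁) = 0.17632, e^(−t/τ₂) = 0.31444.
C₂ = 4.57·[1 − (19.073·0.17632 − 28.609·0.31444)/(-9.5364)] = 4.57·0.40933 = 1.8706 kg/m³.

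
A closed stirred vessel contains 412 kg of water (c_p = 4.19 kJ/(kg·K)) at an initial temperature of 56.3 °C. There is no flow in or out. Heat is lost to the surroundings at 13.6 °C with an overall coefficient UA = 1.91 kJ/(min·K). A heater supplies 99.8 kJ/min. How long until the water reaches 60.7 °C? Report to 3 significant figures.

Lumped-capacitance energy balance: M c_p dT/dt = UA(T_amb − T) + Q̇.
τ = M c_p/UA = 903.81 min; T_ss = T_amb + Q̇/UA = 13.6 + 99.8/1.91 = 65.851 °C.
T(t) = T_ss + (T₀ − T_ss)e^(−t/τ); set T = 60.7:
t = −τ ln[(T − T_ss)/(T₀ − T_ss)] = −903.81 · ln(0.53933) = 558.04 min.

558 min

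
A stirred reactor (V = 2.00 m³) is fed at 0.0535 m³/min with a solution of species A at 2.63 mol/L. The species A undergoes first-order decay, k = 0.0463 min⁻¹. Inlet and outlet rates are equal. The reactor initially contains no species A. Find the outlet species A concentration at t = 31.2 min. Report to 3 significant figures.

0.864 mol/L

Species balance: V dC/dt = Q C_in − Q C − k V C.
This is linear with rate a = Q/V + k = 0.073050 min⁻¹.
C_ss = Q C_in/(Q + kV) = 0.96307 mol/L; C(t) = C_ss + (C₀ − C_ss) e^(−a t).
C(31.2) = 0.96307 + (-0.96307)·e^(−0.073050·31.2) = 0.96307 + (-0.96307)·0.10237 = 0.86448 mol/L.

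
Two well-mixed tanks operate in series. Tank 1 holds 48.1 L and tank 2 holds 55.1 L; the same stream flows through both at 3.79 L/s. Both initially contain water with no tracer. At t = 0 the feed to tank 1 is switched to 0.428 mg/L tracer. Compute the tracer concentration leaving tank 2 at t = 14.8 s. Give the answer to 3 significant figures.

0.127 mg/L

Species balance on tank i: dCᵢ/dt = (Cᵢ₋₁ − Cᵢ)/τᵢ with τᵢ = Vᵢ/Q.
τ₁ = 48.1/3.79 = 12.691 s; τ₂ = 55.1/3.79 = 14.538 s.
Solving the cascade with C₁(0)=C₂(0)=0 gives C₂(t) = C_in[1 − (τ₁ e^(−t/τ₁) − τ₂ e^(−t/τ₂))/(τ₁ − τ₂)].
At t = 14.8: e^(−t/τ₁) = 0.31156, e^(−t/τ₂) = 0.36132.
C₂ = 0.428·[1 − (12.691·0.31156 − 14.538·0.36132)/(-1.8470)] = 0.428·0.29681 = 0.12704 mg/L.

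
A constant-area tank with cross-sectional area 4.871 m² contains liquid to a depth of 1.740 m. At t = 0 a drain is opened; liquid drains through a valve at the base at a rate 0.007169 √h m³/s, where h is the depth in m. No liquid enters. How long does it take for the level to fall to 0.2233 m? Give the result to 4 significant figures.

Volume balance on the tank: A dh/dt = −0.007169 √h.
This is separable: 2 d(√h)/dt = −0.007169/A, so √h = √h₀ − (0.007169/(2A)) t.
t = 2A(√h₀ − √h)/0.007169 = 2·4.871·(√1.740 − √0.2233)/0.007169
  = 9.74200 × (1.31909 − 0.472546) / 0.007169 = 1150.37 s.

1150 s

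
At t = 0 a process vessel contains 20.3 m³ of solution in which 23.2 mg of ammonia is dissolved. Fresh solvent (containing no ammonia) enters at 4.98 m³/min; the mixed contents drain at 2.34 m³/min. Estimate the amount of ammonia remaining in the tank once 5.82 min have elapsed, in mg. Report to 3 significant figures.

Total volume: dV/dt = Q_in − Q_out = 2.6400 m³/min, so V(t) = 20.3 + 2.6400 t and V(5.82) = 35.665 m³.
Species balance (pure solvent in): dm/dt = −Q_out · m/V(t).
Separate: dm/m = −Q_out dt/V(t) ⇒ ln(m/m₀) = −(Q_out/(Q_in−Q_out)) ln(V/V₀).
m = m₀ (V₀/V)^(Q_out/(Q_in−Q_out)) = 23.2 × (20.3/35.665)^(0.88636) = 14.078 mg.

14.1 mg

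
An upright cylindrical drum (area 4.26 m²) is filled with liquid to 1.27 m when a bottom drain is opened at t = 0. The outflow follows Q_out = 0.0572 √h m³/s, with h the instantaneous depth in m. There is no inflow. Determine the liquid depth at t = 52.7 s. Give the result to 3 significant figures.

With no inflow, A dh/dt = −0.0572 √h.
This is separable: 2 d(√h)/dt = −0.0572/A, so √h = √h₀ − (0.0572/(2A)) t.
√h = √1.27 − 0.0572·52.7/(2·4.26) = 1.1269 − 0.35381 = 0.77314.
h = 0.77314² = 0.59774 m.

0.598 m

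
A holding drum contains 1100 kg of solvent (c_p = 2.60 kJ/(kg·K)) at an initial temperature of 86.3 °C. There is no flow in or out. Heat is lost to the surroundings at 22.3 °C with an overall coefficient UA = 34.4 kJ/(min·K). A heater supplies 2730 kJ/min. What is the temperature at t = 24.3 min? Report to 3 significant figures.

M c_p dT/dt = −UA(T − T_amb) + Q̇.
dT/dt = (T_ss − T)/τ with T_ss = T_amb + Q̇/UA = 22.3 + 2730/34.4 = 101.66 °C, τ = M c_p/UA = 1100·2.60/34.4 = 83.140 min.
Solution: T(t) = T_ss + (T₀ − T_ss) e^(−t/τ).
T(24.3) = 101.66 + (-15.360)·0.74656 = 90.193 °C.

90.2 °C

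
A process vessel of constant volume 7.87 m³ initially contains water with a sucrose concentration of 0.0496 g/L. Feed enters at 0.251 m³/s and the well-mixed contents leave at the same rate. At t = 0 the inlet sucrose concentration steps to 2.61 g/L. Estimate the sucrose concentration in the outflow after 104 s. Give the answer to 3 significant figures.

Accumulation = in − out for the solute gives V dC/dt = Q(C_in − C).
So dC/dt = (C_in − C)/τ with τ = V/Q = 7.87/0.251 = 31.355 s.
Integrating: C(t) = C_in + (C₀ − C_in) e^(−t/τ).
C(104) = 2.61 + (0.0496 − 2.61)·e^(−104/31.355) = 2.61 + (-2.5604)·0.036265 = 2.5171 g/L.

2.52 g/L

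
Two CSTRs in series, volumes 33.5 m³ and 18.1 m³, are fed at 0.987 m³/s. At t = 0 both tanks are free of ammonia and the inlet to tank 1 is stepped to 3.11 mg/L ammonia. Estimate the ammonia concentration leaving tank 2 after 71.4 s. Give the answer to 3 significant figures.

2.36 mg/L

Species balance on tank i: dCᵢ/dt = (Cᵢ₋₁ − Cᵢ)/τᵢ with τᵢ = Vᵢ/Q.
τ₁ = 33.5/0.987 = 33.941 s; τ₂ = 18.1/0.987 = 18.338 s.
Solving the cascade with C₁(0)=C₂(0)=0 gives C₂(t) = C_in[1 − (τ₁ e^(−t/τ₁) − τ₂ e^(−t/τ₂))/(τ₁ − τ₂)].
At t = 71.4: e^(−t/τ₁) = 0.12201, e^(−t/τ₂) = 0.020375.
C₂ = 3.11·[1 − (33.941·0.12201 − 18.338·0.020375)/(15.603)] = 3.11·0.75853 = 2.3590 mg/L.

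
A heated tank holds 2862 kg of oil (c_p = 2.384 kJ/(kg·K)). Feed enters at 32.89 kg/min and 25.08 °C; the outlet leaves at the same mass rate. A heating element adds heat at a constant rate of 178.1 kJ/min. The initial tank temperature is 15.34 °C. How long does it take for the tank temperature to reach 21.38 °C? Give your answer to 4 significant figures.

60.81 min

M c_p dT/dt = ṁ c_p (T_in − T) + Q̇.
τ = M/ṁ = 87.0173 min; T_ss = T_in + Q̇/(ṁ c_p) = 27.3514 °C.
T(t) = T_ss + (T₀ − T_ss) e^(−t/τ). Set T = 21.38:
e^(−t/τ) = (21.38 − 27.3514)/(15.34 − 27.3514) = 0.497144
t = −87.0173 · ln(0.497144) = 60.8142 min.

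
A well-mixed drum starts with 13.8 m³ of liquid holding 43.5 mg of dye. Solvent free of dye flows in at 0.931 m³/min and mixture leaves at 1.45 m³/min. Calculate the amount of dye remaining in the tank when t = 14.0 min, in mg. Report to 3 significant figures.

Total volume: dV/dt = Q_in − Q_out = -0.51900 m³/min, so V(t) = 13.8 − 0.51900 t and V(14.0) = 6.5340 m³.
Solute balance: dm/dt = 0 − Q_out C = −Q_out m/V(t).
Separate: dm/m = −Q_out dt/V(t) ⇒ ln(m/m₀) = −(Q_out/(Q_in−Q_out)) ln(V/V₀).
m = m₀ (V₀/V)^(Q_out/(Q_in−Q_out)) = 43.5 × (13.8/6.5340)^(-2.7938) = 5.3868 mg.

5.39 mg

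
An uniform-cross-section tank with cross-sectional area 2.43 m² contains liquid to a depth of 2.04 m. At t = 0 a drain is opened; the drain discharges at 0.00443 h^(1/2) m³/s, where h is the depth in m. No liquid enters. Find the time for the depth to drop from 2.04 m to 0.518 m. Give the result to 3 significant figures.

777 s

Volume balance on the tank: A dh/dt = −0.00443 √h.
This is separable: 2 d(√h)/dt = −0.00443/A, so √h = √h₀ − (0.00443/(2A)) t.
t = 2A(√h₀ − √h)/0.00443 = 2·2.43·(√2.04 − √0.518)/0.00443
  = 4.8600 × (1.4283 − 0.71972) / 0.00443 = 777.34 s.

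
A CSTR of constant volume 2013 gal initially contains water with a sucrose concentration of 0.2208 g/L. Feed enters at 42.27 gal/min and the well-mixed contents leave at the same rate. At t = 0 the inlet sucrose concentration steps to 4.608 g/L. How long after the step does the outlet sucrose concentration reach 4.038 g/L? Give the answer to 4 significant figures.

97.19 min

Species balance: V dC/dt = Q(C_in − C) ⇒ τ = V/Q = 47.6224 min.
C(t) = C_in + (C₀ − C_in) e^(−t/τ). Set C = 4.038 and solve for t:
e^(−t/τ) = (C − C_in)/(C₀ − C_in) = (4.038 − 4.608)/(0.2208 − 4.608) = 0.129923
t = −τ ln(…) = 47.6224 × 2.04081 = 97.1883 min.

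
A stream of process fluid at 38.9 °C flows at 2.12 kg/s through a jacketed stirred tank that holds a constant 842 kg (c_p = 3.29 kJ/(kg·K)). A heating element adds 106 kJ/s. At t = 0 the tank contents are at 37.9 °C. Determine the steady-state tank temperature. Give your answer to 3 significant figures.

M c_p dT/dt = ṁ c_p (T_in − T) + Q̇.
At steady state dT/dt = 0 ⇒ T_ss = T_in + Q̇/(ṁ c_p) = 38.9 + 106/(2.12·3.29) = 54.098 °C.

54.1 °C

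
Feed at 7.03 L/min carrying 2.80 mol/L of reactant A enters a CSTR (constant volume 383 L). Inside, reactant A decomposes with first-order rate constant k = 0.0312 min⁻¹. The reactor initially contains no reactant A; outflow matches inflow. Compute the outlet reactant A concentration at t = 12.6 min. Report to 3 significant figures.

V dC/dt = Q(C_in − C) − k V C.
dC/dt = (Q/V) C_in − (Q/V + k) C; effective rate a = Q/V + k = 0.018355 + 0.0312 = 0.049555 min⁻¹.
C_ss = Q C_in/(Q + kV) = 1.0371 mol/L; C(t) = C_ss + (C₀ − C_ss) e^(−a t).
C(12.6) = 1.0371 + (-1.0371)·e^(−0.049555·12.6) = 1.0371 + (-1.0371)·0.53559 = 0.48165 mol/L.

0.482 mol/L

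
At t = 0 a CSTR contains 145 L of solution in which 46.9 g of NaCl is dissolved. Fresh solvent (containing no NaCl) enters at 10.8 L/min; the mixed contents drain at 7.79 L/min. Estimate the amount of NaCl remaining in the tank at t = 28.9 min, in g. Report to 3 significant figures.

13.9 g

Let m(t) be the amount of NaCl. Volume: V(t) = V₀ + (Q_in − Q_out) t = 145 + 3.0100 t; V(28.9) = 231.99 L.
No NaCl enters, so dm/dt = −Q_out · (m/V).
Separate: dm/m = −Q_out dt/V(t) ⇒ ln(m/m₀) = −(Q_out/(Q_in−Q_out)) ln(V/V₀).
m = m₀ (V₀/V)^(Q_out/(Q_in−Q_out)) = 46.9 × (145/231.99)^(2.5880) = 13.898 g.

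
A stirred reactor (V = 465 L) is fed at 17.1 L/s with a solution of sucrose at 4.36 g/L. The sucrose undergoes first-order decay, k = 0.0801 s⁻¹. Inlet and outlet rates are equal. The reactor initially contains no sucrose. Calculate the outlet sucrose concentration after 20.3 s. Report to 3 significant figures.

V dC/dt = Q(C_in − C) − k V C.
dC/dt = (Q/V) C_in − (Q/V + k) C; effective rate a = Q/V + k = 0.036774 + 0.0801 = 0.11687 s⁻¹.
C_ss = Q C_in/(Q + kV) = 1.3719 g/L; C(t) = C_ss + (C₀ − C_ss) e^(−a t).
C(20.3) = 1.3719 + (-1.3719)·e^(−0.11687·20.3) = 1.3719 + (-1.3719)·0.093243 = 1.2439 g/L.

1.24 g/L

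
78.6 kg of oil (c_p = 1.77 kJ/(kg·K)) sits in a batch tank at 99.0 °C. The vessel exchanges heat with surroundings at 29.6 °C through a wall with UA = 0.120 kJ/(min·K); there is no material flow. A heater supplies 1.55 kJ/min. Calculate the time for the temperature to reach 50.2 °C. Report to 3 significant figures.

Lumped-capacitance energy balance: M c_p dT/dt = UA(T_amb − T) + Q̇.
τ = M c_p/UA = 1159.3 min; T_ss = T_amb + Q̇/UA = 29.6 + 1.55/0.120 = 42.517 °C.
T(t) = T_ss + (T₀ − T_ss)e^(−t/τ); set T = 50.2:
t = −τ ln[(T − T_ss)/(T₀ − T_ss)] = −1159.3 · ln(0.13603) = 2312.8 min.

2310 min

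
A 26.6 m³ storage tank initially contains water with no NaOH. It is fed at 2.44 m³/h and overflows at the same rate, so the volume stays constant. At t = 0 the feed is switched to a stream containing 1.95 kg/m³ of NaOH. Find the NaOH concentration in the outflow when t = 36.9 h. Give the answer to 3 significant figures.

Species balance on the tank: V dC/dt = Q(C_in − C).
Time constant τ = V/Q = 26.6/2.44 = 10.902 h.
This is linear first-order; C(t) = C_in + (C₀ − C_in) e^(−t/τ).
C(36.9) = 1.95 + (0 − 1.95)·e^(−36.9/10.902) = 1.95 + (-1.9500)·0.033884 = 1.8839 kg/m³.

1.88 kg/m³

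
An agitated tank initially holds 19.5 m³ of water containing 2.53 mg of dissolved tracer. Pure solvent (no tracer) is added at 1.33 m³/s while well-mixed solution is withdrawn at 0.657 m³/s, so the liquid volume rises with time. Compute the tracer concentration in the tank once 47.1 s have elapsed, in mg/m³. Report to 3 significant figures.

Total volume: dV/dt = Q_in − Q_out = 0.67300 m³/s, so V(t) = 19.5 + 0.67300 t and V(47.1) = 51.198 m³.
Solute balance: dm/dt = 0 − Q_out C = −Q_out m/V(t).
Separate: dm/m = −Q_out dt/V(t) ⇒ ln(m/m₀) = −(Q_out/(Q_in−Q_out)) ln(V/V₀).
m = m₀ (V₀/V)^(Q_out/(Q_in−Q_out)) = 2.53 × (19.5/51.198)^(0.97623) = 0.98598 mg.
C = m/V = 0.98598/51.198 = 0.019258 mg/m³.

0.0193 mg/m³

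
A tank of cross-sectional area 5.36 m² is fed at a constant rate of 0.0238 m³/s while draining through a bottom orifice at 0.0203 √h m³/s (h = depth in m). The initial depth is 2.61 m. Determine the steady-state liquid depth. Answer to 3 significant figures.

1.37 m

A dh/dt = Q_in − 0.0203 √h. Steady state requires inflow = outflow:
Q_in = 0.0203 √h_ss ⇒ √h_ss = 0.0238/0.0203 = 1.1724.
h_ss = 1.1724² = 1.3746 m. (Since h₀ = 2.61 m > h_ss, the level will fall toward this value.)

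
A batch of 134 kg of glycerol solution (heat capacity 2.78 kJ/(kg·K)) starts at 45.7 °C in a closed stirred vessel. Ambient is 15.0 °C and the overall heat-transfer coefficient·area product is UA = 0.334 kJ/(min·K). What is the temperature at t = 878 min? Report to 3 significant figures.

M c_p dT/dt = −UA(T − T_amb).
dT/dt = (T_ss − T)/τ with T_ss = T_amb = 15.000 °C, τ = M c_p/UA = 134·2.78/0.334 = 1115.3 min.
This is linear first-order; T(t) = T_ss + (T₀ − T_ss) e^(−t/τ).
T(878) = 15.000 + (30.700)·0.45511 = 28.972 °C.

29.0 °C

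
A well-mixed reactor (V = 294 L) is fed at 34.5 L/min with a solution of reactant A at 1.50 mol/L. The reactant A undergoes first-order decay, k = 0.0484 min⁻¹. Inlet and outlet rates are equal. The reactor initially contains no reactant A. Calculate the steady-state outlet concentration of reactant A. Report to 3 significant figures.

1.06 mol/L

V dC/dt = Q(C_in − C) − k V C.
At steady state: 0 = Q C_in − (Q + kV) C_ss, so C_ss = Q C_in/(Q + kV).
C_ss = 34.5·1.50/(34.5 + 0.0484·294) = 51.750/48.730 = 1.0620 mol/L.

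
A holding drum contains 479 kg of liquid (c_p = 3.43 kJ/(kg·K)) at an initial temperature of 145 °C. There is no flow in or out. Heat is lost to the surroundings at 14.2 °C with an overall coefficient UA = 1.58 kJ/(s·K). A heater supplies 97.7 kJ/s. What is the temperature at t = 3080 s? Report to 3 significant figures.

Lumped-capacitance energy balance: M c_p dT/dt = UA(T_amb − T) + Q̇.
dT/dt = (T_ss − T)/τ with T_ss = T_amb + Q̇/UA = 14.2 + 97.7/1.58 = 76.035 °C, τ = M c_p/UA = 479·3.43/1.58 = 1039.9 s.
Integrating: T(t) = T_ss + (T₀ − T_ss) e^(−t/τ).
T(3080) = 76.035 + (68.965)·0.051718 = 79.602 °C.

79.6 °C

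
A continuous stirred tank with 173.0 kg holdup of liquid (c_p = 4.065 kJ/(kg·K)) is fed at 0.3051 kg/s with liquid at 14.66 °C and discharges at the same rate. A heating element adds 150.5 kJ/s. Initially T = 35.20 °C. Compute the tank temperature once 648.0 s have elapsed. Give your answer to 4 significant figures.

103.9 °C

M c_p dT/dt = ṁ c_p (T_in − T) + Q̇.
τ = M/ṁ = 567.027 s; T_ss = T_in + Q̇/(ṁ c_p) = 14.66 + 150.5/(0.3051·4.065) = 136.008 °C.
Integrating: T(t) = T_ss + (T₀ − T_ss) e^(−t/τ).
T(648.0) = 136.008 + (-100.808)·e^(−648.0/567.027) = 136.008 + (-100.808)·0.318924 = 103.858 °C.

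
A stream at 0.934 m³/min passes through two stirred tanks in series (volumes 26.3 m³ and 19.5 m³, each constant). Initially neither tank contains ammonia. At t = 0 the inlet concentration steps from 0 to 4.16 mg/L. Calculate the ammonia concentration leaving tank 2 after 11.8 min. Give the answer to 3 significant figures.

0.357 mg/L

Species balance on tank i: dCᵢ/dt = (Cᵢ₋₁ − Cᵢ)/τᵢ with τᵢ = Vᵢ/Q.
τ₁ = 26.3/0.934 = 28.158 min; τ₂ = 19.5/0.934 = 20.878 min.
Solving the cascade with C₁(0)=C₂(0)=0 gives C₂(t) = C_in[1 − (τ₁ e^(−t/τ₁) − τ₂ e^(−t/τ₂))/(τ₁ − τ₂)].
At t = 11.8: e^(−t/τ₁) = 0.65767, e^(−t/τ₂) = 0.56825.
C₂ = 4.16·[1 − (28.158·0.65767 − 20.878·0.56825)/(7.2805)] = 4.16·0.085924 = 0.35745 mg/L.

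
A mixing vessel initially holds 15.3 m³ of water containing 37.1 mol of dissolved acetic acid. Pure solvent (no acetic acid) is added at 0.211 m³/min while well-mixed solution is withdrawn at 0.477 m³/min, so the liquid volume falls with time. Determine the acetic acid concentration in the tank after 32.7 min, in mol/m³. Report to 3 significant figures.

1.24 mol/m³

Let m(t) be the amount of acetic acid. Volume: V(t) = V₀ + (Q_in − Q_out) t = 15.3 − 0.26600 t; V(32.7) = 6.6018 m³.
No acetic acid enters, so dm/dt = −Q_out · (m/V).
Separate: dm/m = −Q_out dt/V(t) ⇒ ln(m/m₀) = −(Q_out/(Q_in−Q_out)) ln(V/V₀).
m = m₀ (V₀/V)^(Q_out/(Q_in−Q_out)) = 37.1 × (15.3/6.6018)^(-1.7932) = 8.2185 mol.
C = m/V = 8.2185/6.6018 = 1.2449 mol/m³.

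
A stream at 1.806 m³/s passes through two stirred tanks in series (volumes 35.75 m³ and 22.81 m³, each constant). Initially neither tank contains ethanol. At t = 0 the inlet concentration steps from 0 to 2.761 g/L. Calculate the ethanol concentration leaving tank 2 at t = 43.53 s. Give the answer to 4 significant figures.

2.070 g/L

Each tank obeys Vᵢ dCᵢ/dt = Q(Cᵢ₋₁ − Cᵢ), so τᵢ = Vᵢ/Q.
τ₁ = 35.75/1.806 = 19.7951 s; τ₂ = 22.81/1.806 = 12.6301 s.
Solving the cascade with C₁(0)=C₂(0)=0 gives C₂(t) = C_in[1 − (τ₁ e^(−t/τ₁) − τ₂ e^(−t/τ₂))/(τ₁ − τ₂)].
At t = 43.53: e^(−t/τ₁) = 0.110911, e^(−t/τ₂) = 0.0318562.
C₂ = 2.761·[1 − (19.7951·0.110911 − 12.6301·0.0318562)/(7.16501)] = 2.761·0.749735 = 2.07002 g/L.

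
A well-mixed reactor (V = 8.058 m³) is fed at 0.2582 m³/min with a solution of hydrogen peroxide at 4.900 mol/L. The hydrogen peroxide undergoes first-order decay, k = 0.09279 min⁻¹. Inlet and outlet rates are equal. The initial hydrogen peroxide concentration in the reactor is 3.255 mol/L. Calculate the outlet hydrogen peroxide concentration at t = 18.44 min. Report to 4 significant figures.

1.458 mol/L

Species balance: V dC/dt = Q C_in − Q C − k V C.
This is linear with rate a = Q/V + k = 0.124833 min⁻¹.
C_ss = Q C_in/(Q + kV) = 1.25776 mol/L; C(t) = C_ss + (C₀ − C_ss) e^(−a t).
C(18.44) = 1.25776 + (1.99724)·e^(−0.124833·18.44) = 1.25776 + (1.99724)·0.100067 = 1.45762 mol/L.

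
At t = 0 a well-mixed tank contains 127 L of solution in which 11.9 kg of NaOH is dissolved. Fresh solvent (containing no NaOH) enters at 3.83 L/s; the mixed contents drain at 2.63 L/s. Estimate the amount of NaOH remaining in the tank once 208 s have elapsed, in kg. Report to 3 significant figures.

Let m(t) be the amount of NaOH. Volume: V(t) = V₀ + (Q_in − Q_out) t = 127 + 1.2000 t; V(208) = 376.60 L.
No NaOH enters, so dm/dt = −Q_out · (m/V).
dm/m = −Q_out dt/(V₀ + 1.2000 t); integrating gives ln(m/m₀) = −(Q_out/(Q_in−Q_out)) ln(V/V₀).
m = m₀ (V₀/V)^(Q_out/(Q_in−Q_out)) = 11.9 × (127/376.60)^(2.1917) = 1.0988 kg.

1.10 kg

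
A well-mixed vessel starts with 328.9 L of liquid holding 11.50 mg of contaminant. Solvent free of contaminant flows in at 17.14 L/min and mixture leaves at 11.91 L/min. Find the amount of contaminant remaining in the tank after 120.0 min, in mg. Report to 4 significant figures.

1.011 mg

Let m(t) be the amount of contaminant. Volume: V(t) = V₀ + (Q_in − Q_out) t = 328.9 + 5.23000 t; V(120.0) = 956.500 L.
No contaminant enters, so dm/dt = −Q_out · (m/V).
dm/m = −Q_out dt/(V₀ + 5.23000 t); integrating gives ln(m/m₀) = −(Q_out/(Q_in−Q_out)) ln(V/V₀).
m = m₀ (V₀/V)^(Q_out/(Q_in−Q_out)) = 11.50 × (328.9/956.500)^(2.27725) = 1.01139 mg.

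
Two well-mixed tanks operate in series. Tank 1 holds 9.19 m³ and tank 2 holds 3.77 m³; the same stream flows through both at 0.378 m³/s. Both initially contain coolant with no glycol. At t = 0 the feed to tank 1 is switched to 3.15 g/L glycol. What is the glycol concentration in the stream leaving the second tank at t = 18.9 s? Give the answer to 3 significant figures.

Time constants: τᵢ = Vᵢ/Q for each well-mixed tank.
τ₁ = 9.19/0.378 = 24.312 s; τ₂ = 3.77/0.378 = 9.9735 s.
Solving the cascade with C₁(0)=C₂(0)=0 gives C₂(t) = C_in[1 − (τ₁ e^(−t/τ₁) − τ₂ e^(−t/τ₂))/(τ₁ − τ₂)].
At t = 18.9: e^(−t/τ₁) = 0.45960, e^(−t/τ₂) = 0.15032.
C₂ = 3.15·[1 − (24.312·0.45960 − 9.9735·0.15032)/(14.339)] = 3.15·0.32526 = 1.0246 g/L.

1.02 g/L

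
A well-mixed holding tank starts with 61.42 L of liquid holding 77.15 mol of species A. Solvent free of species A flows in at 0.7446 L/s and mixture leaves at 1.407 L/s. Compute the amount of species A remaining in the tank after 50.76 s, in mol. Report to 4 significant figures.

14.32 mol

Total volume: dV/dt = Q_in − Q_out = -0.662400 L/s, so V(t) = 61.42 − 0.662400 t and V(50.76) = 27.7966 L.
Species balance (pure solvent in): dm/dt = −Q_out · m/V(t).
dm/m = −Q_out dt/(V₀ − 0.662400 t); integrating gives ln(m/m₀) = −(Q_out/(Q_in−Q_out)) ln(V/V₀).
m = m₀ (V₀/V)^(Q_out/(Q_in−Q_out)) = 77.15 × (61.42/27.7966)^(-2.12409) = 14.3209 mol.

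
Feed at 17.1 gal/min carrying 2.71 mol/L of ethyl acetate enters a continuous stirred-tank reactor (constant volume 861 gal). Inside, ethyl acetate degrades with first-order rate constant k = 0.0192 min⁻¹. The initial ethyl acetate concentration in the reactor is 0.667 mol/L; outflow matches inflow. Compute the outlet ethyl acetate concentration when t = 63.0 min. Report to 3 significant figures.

Accumulation = in − out − consumed: V dC/dt = Q C_in − Q C − k V C.
This is linear with rate a = Q/V + k = 0.039061 min⁻¹.
C_ss = Q C_in/(Q + kV) = 1.3779 mol/L; C(t) = C_ss + (C₀ − C_ss) e^(−a t).
C(63.0) = 1.3779 + (-0.71092)·e^(−0.039061·63.0) = 1.3779 + (-0.71092)·0.085365 = 1.3172 mol/L.

1.32 mol/L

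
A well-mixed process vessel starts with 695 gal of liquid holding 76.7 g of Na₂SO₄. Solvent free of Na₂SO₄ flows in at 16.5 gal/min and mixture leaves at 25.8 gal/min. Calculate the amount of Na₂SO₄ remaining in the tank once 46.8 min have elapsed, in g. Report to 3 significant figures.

Let m(t) be the amount of Na₂SO₄. Volume: V(t) = V₀ + (Q_in − Q_out) t = 695 − 9.3000 t; V(46.8) = 259.76 gal.
Solute balance: dm/dt = 0 − Q_out C = −Q_out m/V(t).
Separate: dm/m = −Q_out dt/V(t) ⇒ ln(m/m₀) = −(Q_out/(Q_in−Q_out)) ln(V/V₀).
m = m₀ (V₀/V)^(Q_out/(Q_in−Q_out)) = 76.7 × (695/259.76)^(-2.7742) = 5.0012 g.

5.00 g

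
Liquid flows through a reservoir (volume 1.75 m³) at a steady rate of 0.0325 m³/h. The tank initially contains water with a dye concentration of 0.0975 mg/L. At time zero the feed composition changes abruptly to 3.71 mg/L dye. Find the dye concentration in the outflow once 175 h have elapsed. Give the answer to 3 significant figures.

3.57 mg/L

Species balance on the tank: V dC/dt = Q(C_in − C).
Time constant τ = V/Q = 1.75/0.0325 = 53.846 h.
C approaches C_in exponentially: C(t) = C_in + (C₀ − C_in) e^(−t/τ).
C(175) = 3.71 + (0.0975 − 3.71)·e^(−175/53.846) = 3.71 + (-3.6125)·0.038774 = 3.5699 mg/L.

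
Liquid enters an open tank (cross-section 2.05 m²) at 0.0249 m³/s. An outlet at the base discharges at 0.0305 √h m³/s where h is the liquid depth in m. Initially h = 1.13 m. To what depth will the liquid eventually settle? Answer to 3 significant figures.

A dh/dt = Q_in − 0.0305 √h. Steady state requires inflow = outflow:
Q_in = 0.0305 √h_ss ⇒ √h_ss = 0.0249/0.0305 = 0.81639.
h_ss = 0.81639² = 0.66650 m. (Since h₀ = 1.13 m > h_ss, the level will fall toward this value.)

0.666 m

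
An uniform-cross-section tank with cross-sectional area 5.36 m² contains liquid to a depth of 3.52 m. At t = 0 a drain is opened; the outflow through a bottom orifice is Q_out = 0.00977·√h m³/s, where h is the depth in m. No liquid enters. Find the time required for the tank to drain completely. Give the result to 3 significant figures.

Mass balance (ρ constant): A dh/dt = −0.00977 √h.
Separate and integrate: 2(√h − √h₀) = −(0.00977/A) t.
Tank is empty when √h = 0: t_empty = 2A√h₀/0.00977.
t_empty = 2·5.36·√3.52/0.00977 = 10.720·1.8762/0.00977 = 2058.6 s.

2060 s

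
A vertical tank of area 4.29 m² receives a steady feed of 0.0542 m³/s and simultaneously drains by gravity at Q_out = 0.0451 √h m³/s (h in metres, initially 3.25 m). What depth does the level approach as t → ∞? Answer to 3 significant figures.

1.44 m

Level balance: A dh/dt = 0.0542 − 0.0451 √h. Setting dh/dt = 0:
Q_in = 0.0451 √h_ss ⇒ √h_ss = 0.0542/0.0451 = 1.2018.
h_ss = 1.2018² = 1.4443 m. (Since h₀ = 3.25 m > h_ss, the level will fall toward this value.)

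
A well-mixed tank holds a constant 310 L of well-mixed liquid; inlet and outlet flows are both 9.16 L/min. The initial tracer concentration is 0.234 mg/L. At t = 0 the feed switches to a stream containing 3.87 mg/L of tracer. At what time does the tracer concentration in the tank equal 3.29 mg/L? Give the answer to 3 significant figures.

62.1 min

Transient balance on the dissolved component: V dC/dt = Q(C_in − C), so τ = V/Q = 33.843 min.
C(t) = C_in + (C₀ − C_in) e^(−t/τ). Set C = 3.29 and solve for t:
e^(−t/τ) = (C − C_in)/(C₀ − C_in) = (3.29 − 3.87)/(0.234 − 3.87) = 0.15952
t = −τ ln(…) = 33.843 × 1.8356 = 62.122 min.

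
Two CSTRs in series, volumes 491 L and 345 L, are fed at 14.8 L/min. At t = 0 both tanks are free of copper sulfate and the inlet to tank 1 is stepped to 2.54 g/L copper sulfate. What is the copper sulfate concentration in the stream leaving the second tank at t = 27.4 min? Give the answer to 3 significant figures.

Time constants: τᵢ = Vᵢ/Q for each well-mixed tank.
τ₁ = 491/14.8 = 33.176 min; τ₂ = 345/14.8 = 23.311 min.
Tank 1: C₁ = C_in(1 − e^(−t/τ₁)). Tank 2 (τ₁ ≠ τ₂): C₂ = C_in[1 − (τ₁ e^(−t/τ₁) − τ₂ e^(−t/τ₂))/(τ₁ − τ₂)].
At t = 27.4: e^(−t/τ₁) = 0.43784, e^(−t/τ₂) = 0.30869.
C₂ = 2.54·[1 − (33.176·0.43784 − 23.311·0.30869)/(9.8649)] = 2.54·0.25698 = 0.65273 g/L.

0.653 g/L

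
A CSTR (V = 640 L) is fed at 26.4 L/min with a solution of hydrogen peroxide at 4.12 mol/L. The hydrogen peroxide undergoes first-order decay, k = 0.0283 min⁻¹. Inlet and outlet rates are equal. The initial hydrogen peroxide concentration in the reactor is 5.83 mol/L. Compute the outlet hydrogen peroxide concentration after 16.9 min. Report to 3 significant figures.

3.49 mol/L

V dC/dt = Q(C_in − C) − k V C.
dC/dt = (Q/V) C_in − (Q/V + k) C; effective rate a = Q/V + k = 0.041250 + 0.0283 = 0.069550 min⁻¹.
C_ss = Q C_in/(Q + kV) = 2.4436 mol/L; C(t) = C_ss + (C₀ − C_ss) e^(−a t).
C(16.9) = 2.4436 + (3.3864)·e^(−0.069550·16.9) = 2.4436 + (3.3864)·0.30870 = 3.4889 mol/L.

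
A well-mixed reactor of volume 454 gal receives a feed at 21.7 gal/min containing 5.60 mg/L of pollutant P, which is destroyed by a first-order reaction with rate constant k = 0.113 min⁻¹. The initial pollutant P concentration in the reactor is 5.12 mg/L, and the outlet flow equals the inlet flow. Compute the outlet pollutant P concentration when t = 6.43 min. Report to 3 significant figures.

Accumulation = in − out − consumed: V dC/dt = Q C_in − Q C − k V C.
This is linear with rate a = Q/V + k = 0.16080 min⁻¹.
C_ss = Q C_in/(Q + kV) = 1.6646 mg/L; C(t) = C_ss + (C₀ − C_ss) e^(−a t).
C(6.43) = 1.6646 + (3.4554)·e^(−0.16080·6.43) = 1.6646 + (3.4554)·0.35561 = 2.8934 mg/L.

2.89 mg/L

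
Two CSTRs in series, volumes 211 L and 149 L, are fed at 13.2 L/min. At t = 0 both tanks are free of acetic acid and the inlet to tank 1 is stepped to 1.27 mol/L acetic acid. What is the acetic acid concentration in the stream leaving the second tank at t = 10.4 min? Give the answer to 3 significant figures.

Time constants: τᵢ = Vᵢ/Q for each well-mixed tank.
τ₁ = 211/13.2 = 15.985 min; τ₂ = 149/13.2 = 11.288 min.
Tank 1: C₁ = C_in(1 − e^(−t/τ₁)). Tank 2 (τ₁ ≠ τ₂): C₂ = C_in[1 − (τ₁ e^(−t/τ₁) − τ₂ e^(−t/τ₂))/(τ₁ − τ₂)].
At t = 10.4: e^(−t/τ₁) = 0.52172, e^(−t/τ₂) = 0.39798.
C₂ = 1.27·[1 − (15.985·0.52172 − 11.288·0.39798)/(4.6970)] = 1.27·0.18090 = 0.22974 mol/L.

0.230 mol/L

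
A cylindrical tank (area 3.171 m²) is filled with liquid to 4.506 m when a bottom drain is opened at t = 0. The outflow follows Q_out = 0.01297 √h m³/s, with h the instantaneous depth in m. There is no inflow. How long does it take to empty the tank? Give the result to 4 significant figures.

1038 s

A dh/dt = −Q_out = −0.01297 √h.
Separate and integrate: 2(√h − √h₀) = −(0.01297/A) t.
Tank is empty when √h = 0: t_empty = 2A√h₀/0.01297.
t_empty = 2·3.171·√4.506/0.01297 = 6.34200·2.12273/0.01297 = 1037.96 s.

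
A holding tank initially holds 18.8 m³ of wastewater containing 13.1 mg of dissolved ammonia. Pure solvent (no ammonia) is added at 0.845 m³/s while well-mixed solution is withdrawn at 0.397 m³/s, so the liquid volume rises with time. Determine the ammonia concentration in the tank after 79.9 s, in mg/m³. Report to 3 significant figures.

Total volume: dV/dt = Q_in − Q_out = 0.44800 m³/s, so V(t) = 18.8 + 0.44800 t and V(79.9) = 54.595 m³.
Solute balance: dm/dt = 0 − Q_out C = −Q_out m/V(t).
Separate: dm/m = −Q_out dt/V(t) ⇒ ln(m/m₀) = −(Q_out/(Q_in−Q_out)) ln(V/V₀).
m = m₀ (V₀/V)^(Q_out/(Q_in−Q_out)) = 13.1 × (18.8/54.595)^(0.88616) = 5.0931 mg.
C = m/V = 5.0931/54.595 = 0.093288 mg/m³.

0.0933 mg/m³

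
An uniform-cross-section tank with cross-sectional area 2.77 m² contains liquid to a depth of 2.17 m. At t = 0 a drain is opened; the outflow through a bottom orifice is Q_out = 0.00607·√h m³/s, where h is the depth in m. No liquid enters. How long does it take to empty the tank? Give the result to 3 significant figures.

1340 s

With no inflow, A dh/dt = −0.00607 √h.
This is separable: 2 d(√h)/dt = −0.00607/A, so √h = √h₀ − (0.00607/(2A)) t.
Tank is empty when √h = 0: t_empty = 2A√h₀/0.00607.
t_empty = 2·2.77·√2.17/0.00607 = 5.5400·1.4731/0.00607 = 1344.5 s.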